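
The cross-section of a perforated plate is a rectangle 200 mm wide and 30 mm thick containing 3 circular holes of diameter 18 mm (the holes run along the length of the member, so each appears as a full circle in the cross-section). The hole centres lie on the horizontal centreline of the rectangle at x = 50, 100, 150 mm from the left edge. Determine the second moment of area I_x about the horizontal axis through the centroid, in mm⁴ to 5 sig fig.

Treat the section as a set of non-overlapping primitives; coordinates are from the bounding-box lower-left.
Plate: 200 × 30, A = 6 000 mm², y = 15 mm, Ī = 450 000 mm⁴.
Hole 1 (subtracted): ⌀18, A = 254.469 mm², y = 15 mm, Ī = 5152.997 mm⁴.
Hole 2 (subtracted): ⌀18, A = 254.469 mm², y = 15 mm, Ī = 5152.997 mm⁴.
Hole 3 (subtracted): ⌀18, A = 254.469 mm², y = 15 mm, Ī = 5152.997 mm⁴.
By symmetry the centroid is at mid-height, ȳ = 15 mm.
All pieces are centred on the horizontal axis through the centroid, so I = ΣĪ (holes subtracted) = 434 541 mm⁴.

I_x ≈ 4.3454 × 10⁵ mm⁴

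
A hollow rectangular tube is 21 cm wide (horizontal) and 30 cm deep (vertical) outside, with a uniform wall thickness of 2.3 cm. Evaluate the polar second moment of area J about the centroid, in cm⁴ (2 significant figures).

Treat the section as a set of non-overlapping primitives; coordinates are from the bounding-box lower-left.
Outer rectangle: 21 × 30, A = 630 cm², y = 15 cm, Ī = 47 250 cm⁴.
Inner void (subtracted): 16.4 × 25.4, A = 416.6 cm², y = 15 cm, Ī = 22 396 cm⁴.
By symmetry the centroid is at mid-height, ȳ = 15 cm.
All pieces are centred on the centroidal x-axis, so I = ΣĪ (holes subtracted) = 24 854 cm⁴.
Repeating about the centroidal y-axis gives I_y = 13 816 cm⁴.
Polar second moment: J = I_x + I_y = 38 670 cm⁴.

J ≈ 3.9 × 10⁴ cm⁴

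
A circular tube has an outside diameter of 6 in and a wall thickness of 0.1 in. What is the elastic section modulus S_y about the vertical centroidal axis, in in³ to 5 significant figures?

S_y ≈ 2.6892 in³

Break the section into simple shapes (no overlaps), measuring from the bottom-left corner of the bounding box.
Outer circle: ⌀6, A = 28.27433 in², x = 3 in, Ī = 63.61725 in⁴.
Bore (subtracted): ⌀5.8, A = 26.42079 in², x = 3 in, Ī = 55.54972 in⁴.
By symmetry the centroid is at mid-width, x̄ = 3 in.
All pieces are centred on the vertical centroidal axis, so I = ΣĪ (holes subtracted) = 8.067531 in⁴.
Extreme fibre distance c = 3 in; S = I/c = 2.689177 in³.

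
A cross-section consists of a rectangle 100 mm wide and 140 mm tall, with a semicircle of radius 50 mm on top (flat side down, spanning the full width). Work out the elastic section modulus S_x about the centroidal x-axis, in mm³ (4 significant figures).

S_x ≈ 4.906 × 10⁵ mm³

Decompose the section into non-overlapping parts with the origin at the bottom-left of its bounding rectangle.
Rectangular body: 100 × 140, A = 14 000 mm², y = 70 mm, Ī = 22 866 667 mm⁴.
Semicircular cap: semicircle r = 50, A = 3926.99 mm², y = 161.221 mm, Ī = 685 981 mm⁴.
Centroid: ȳ = ΣA·y / ΣA = 89.9823 mm.
Transfer each piece to the centroidal x-axis using Ī + A·d² with d = y − 89.9823:
  rectangular body: d = -19.9823 mm → contributes +28 456 765 mm⁴
  semicircular cap: d = 71.2383 mm → contributes +20 615 076 mm⁴
Total I = 49 071 841 mm⁴.
Extreme fibre distance c = 100.018 mm; S = I/c = 490 632 mm³.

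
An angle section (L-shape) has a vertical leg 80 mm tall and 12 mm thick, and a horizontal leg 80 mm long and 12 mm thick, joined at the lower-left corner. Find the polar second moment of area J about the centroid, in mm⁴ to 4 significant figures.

Split into non-overlapping primitives; take the origin at the lower-left of the bounding box.
Vertical leg: 12 × 80, A = 960 mm², y = 40 mm, Ī = 512 000 mm⁴.
Horizontal leg (remainder): 68 × 12, A = 816 mm², y = 6 mm, Ī = 9 792 mm⁴.
Centroid: ȳ = ΣA·y / ΣA = 24.3784 mm.
Transfer each piece to the centroidal x-axis using Ī + A·d² with d = y − 24.3784:
  vertical leg: d = 15.6216 mm → contributes +746 274 mm⁴
  horizontal leg (remainder): d = -18.3784 mm → contributes +285 408 mm⁴
Total I = 1 031 682 mm⁴.
For the y-axis: x̄ = 24.3784 mm.
Repeating about the centroidal y-axis gives I_y = 1 031 682 mm⁴.
Polar second moment: J = I_x + I_y = 2 063 363 mm⁴.

J ≈ 2.063 × 10⁶ mm⁴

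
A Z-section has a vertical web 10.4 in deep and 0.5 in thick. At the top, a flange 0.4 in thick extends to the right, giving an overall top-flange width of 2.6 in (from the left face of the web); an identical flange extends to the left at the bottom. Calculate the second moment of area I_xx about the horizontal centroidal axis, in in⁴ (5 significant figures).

I_xx ≈ 88.892 in⁴

Decompose the section into non-overlapping parts with the origin at the bottom-left of its bounding rectangle.
Web: 0.5 × 10.4, A = 5.2 in², y = 5.2 in, Ī = 46.86933 in⁴.
Top flange (beyond web): 2.1 × 0.4, A = 0.84 in², y = 10.2 in, Ī = 0.0112 in⁴.
Bottom flange (beyond web): 2.1 × 0.4, A = 0.84 in², y = 0.2 in, Ī = 0.0112 in⁴.
Centroid: ȳ = ΣA·y / ΣA = 5.2 in.
Transfer each piece to the horizontal centroidal axis using Ī + A·d² with d = y − 5.2:
  web: d = 0 in → contributes +46.86933 in⁴
  top flange (beyond web): d = 5 in → contributes +21.0112 in⁴
  bottom flange (beyond web): d = -5 in → contributes +21.0112 in⁴
Total I = 88.89173 in⁴.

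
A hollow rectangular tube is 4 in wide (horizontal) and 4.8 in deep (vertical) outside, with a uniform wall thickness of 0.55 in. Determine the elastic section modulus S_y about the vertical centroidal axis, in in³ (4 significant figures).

S_y ≈ 9.040 in³

Decompose the section into non-overlapping parts with the origin at the bottom-left of its bounding rectangle.
Outer rectangle: 4 × 4.8, A = 19.2 in², x = 2 in, Ī = 25.6 in⁴.
Inner void (subtracted): 2.9 × 3.7, A = 10.73 in², x = 2 in, Ī = 7.51994 in⁴.
By symmetry the centroid is at mid-width, x̄ = 2 in.
All pieces are centred on the vertical centroidal axis, so I = ΣĪ (holes subtracted) = 18.0801 in⁴.
Extreme fibre distance c = 2 in; S = I/c = 9.04003 in³.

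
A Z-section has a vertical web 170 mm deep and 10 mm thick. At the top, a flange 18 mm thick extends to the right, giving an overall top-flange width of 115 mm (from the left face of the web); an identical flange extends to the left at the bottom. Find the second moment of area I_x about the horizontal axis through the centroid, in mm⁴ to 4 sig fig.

Decompose the section into non-overlapping parts with the origin at the bottom-left of its bounding rectangle.
Web: 10 × 170, A = 1 700 mm², y = 85 mm, Ī = 4 094 167 mm⁴.
Top flange (beyond web): 105 × 18, A = 1 890 mm², y = 161 mm, Ī = 51 030 mm⁴.
Bottom flange (beyond web): 105 × 18, A = 1 890 mm², y = 9 mm, Ī = 51 030 mm⁴.
Centroid: ȳ = ΣA·y / ΣA = 85 mm.
Transfer each piece to the horizontal axis through the centroid using Ī + A·d² with d = y − 85:
  web: d = 0 mm → contributes +4 094 167 mm⁴
  top flange (beyond web): d = 76 mm → contributes +10 967 670 mm⁴
  bottom flange (beyond web): d = -76 mm → contributes +10 967 670 mm⁴
Total I = 26 029 507 mm⁴.

I_x ≈ 2.603 × 10⁷ mm⁴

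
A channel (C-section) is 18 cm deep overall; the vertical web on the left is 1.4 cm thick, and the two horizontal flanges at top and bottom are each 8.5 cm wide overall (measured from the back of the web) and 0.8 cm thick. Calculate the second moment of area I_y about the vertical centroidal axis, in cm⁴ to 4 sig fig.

I_y ≈ 193.3 cm⁴

Decompose the section into non-overlapping parts with the origin at the bottom-left of its bounding rectangle.
Web: 1.4 × 18, A = 25.2 cm², x = 0.7 cm, Ī = 4.116 cm⁴.
Top flange (beyond web): 7.1 × 0.8, A = 5.68 cm², x = 4.95 cm, Ī = 23.8607 cm⁴.
Bottom flange (beyond web): 7.1 × 0.8, A = 5.68 cm², x = 4.95 cm, Ī = 23.8607 cm⁴.
Centroid: x̄ = ΣA·x / ΣA = 2.02057 cm.
Transfer each piece to the vertical centroidal axis using Ī + A·d² with d = x − 2.02057:
  web: d = -1.32057 cm → contributes +48.0623 cm⁴
  top flange (beyond web): d = 2.92943 cm → contributes +72.604 cm⁴
  bottom flange (beyond web): d = 2.92943 cm → contributes +72.604 cm⁴
Total I = 193.27 cm⁴.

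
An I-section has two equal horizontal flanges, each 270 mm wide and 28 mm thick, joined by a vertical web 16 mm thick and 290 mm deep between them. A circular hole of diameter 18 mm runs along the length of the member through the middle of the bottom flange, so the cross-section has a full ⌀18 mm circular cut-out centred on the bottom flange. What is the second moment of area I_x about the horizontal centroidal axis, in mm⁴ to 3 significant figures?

I_x ≈ 4.09 × 10⁸ mm⁴

Decompose the section into non-overlapping parts with the origin at the bottom-left of its bounding rectangle.
Bottom flange: 270 × 28, A = 7 560 mm², y = 14 mm, Ī = 493 920 mm⁴.
Web: 16 × 290, A = 4 640 mm², y = 173 mm, Ī = 32 518 667 mm⁴.
Top flange: 270 × 28, A = 7 560 mm², y = 332 mm, Ī = 493 920 mm⁴.
Hole (subtracted): ⌀18, A = 254.47 mm², y = 14 mm, Ī = 5 153 mm⁴.
Centroid: ȳ = ΣA·y / ΣA = 175.07 mm.
Transfer each piece to the horizontal centroidal axis using Ī + A·d² with d = y − 175.07:
  bottom flange: d = -161.07 mm → contributes +196 637 623 mm⁴
  web: d = -2.0743 mm → contributes +32 538 632 mm⁴
  top flange: d = 156.93 mm → contributes +186 663 995 mm⁴
  hole: d = -161.07 mm → contributes −6 607 335 mm⁴
Total I = 409 232 915 mm⁴.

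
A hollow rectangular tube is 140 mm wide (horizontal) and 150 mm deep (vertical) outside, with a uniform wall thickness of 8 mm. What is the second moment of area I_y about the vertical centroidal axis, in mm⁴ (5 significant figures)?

Break the section into simple shapes (no overlaps), measuring from the bottom-left corner of the bounding box.
Outer rectangle: 140 × 150, A = 21 000 mm², x = 70 mm, Ī = 34 300 000 mm⁴.
Inner void (subtracted): 124 × 134, A = 16 616 mm², x = 70 mm, Ī = 21 290 635 mm⁴.
By symmetry the centroid is at mid-width, x̄ = 70 mm.
All pieces are centred on the vertical centroidal axis, so I = ΣĪ (holes subtracted) = 13 009 365 mm⁴.

I_y ≈ 1.3009 × 10⁷ mm⁴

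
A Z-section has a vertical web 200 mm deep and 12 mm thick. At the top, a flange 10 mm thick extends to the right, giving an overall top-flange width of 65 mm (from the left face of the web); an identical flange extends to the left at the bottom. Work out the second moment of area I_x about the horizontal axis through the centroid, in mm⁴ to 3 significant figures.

Split into non-overlapping primitives; take the origin at the lower-left of the bounding box.
Web: 12 × 200, A = 2 400 mm², y = 100 mm, Ī = 8 000 000 mm⁴.
Top flange (beyond web): 53 × 10, A = 530 mm², y = 195 mm, Ī = 4416.7 mm⁴.
Bottom flange (beyond web): 53 × 10, A = 530 mm², y = 5 mm, Ī = 4416.7 mm⁴.
Centroid: ȳ = ΣA·y / ΣA = 100 mm.
Transfer each piece to the horizontal axis through the centroid using Ī + A·d² with d = y − 100:
  web: d = 0 mm → contributes +8 000 000 mm⁴
  top flange (beyond web): d = 95 mm → contributes +4 787 667 mm⁴
  bottom flange (beyond web): d = -95 mm → contributes +4 787 667 mm⁴
Total I = 17 575 333 mm⁴.

I_x ≈ 1.76 × 10⁷ mm⁴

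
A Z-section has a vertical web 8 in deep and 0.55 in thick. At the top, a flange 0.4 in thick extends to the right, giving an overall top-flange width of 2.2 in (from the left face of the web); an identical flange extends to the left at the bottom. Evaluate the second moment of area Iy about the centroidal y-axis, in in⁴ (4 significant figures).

Iy ≈ 2.008 in⁴

Decompose the section into non-overlapping parts with the origin at the bottom-left of its bounding rectangle.
Web: 0.55 × 8, A = 4.4 in², x = 1.925 in, Ī = 0.110917 in⁴.
Top flange (beyond web): 1.65 × 0.4, A = 0.66 in², x = 3.025 in, Ī = 0.149738 in⁴.
Bottom flange (beyond web): 1.65 × 0.4, A = 0.66 in², x = 0.825 in, Ī = 0.149738 in⁴.
Centroid: x̄ = ΣA·x / ΣA = 1.925 in.
Transfer each piece to the centroidal y-axis using Ī + A·d² with d = x − 1.925:
  web: d = 0 in → contributes +0.110917 in⁴
  top flange (beyond web): d = 1.1 in → contributes +0.948338 in⁴
  bottom flange (beyond web): d = -1.1 in → contributes +0.948338 in⁴
Total I = 2.00759 in⁴.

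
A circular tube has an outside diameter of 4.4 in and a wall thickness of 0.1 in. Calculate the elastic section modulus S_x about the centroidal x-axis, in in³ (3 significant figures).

Split into non-overlapping primitives; take the origin at the lower-left of the bounding box.
Outer circle: ⌀4.4, A = 15.205 in², y = 2.2 in, Ī = 18.398 in⁴.
Bore (subtracted): ⌀4.2, A = 13.854 in², y = 2.2 in, Ī = 15.275 in⁴.
By symmetry the centroid is at mid-height, ȳ = 2.2 in.
All pieces are centred on the centroidal x-axis, so I = ΣĪ (holes subtracted) = 3.1239 in⁴.
Extreme fibre distance c = 2.2 in; S = I/c = 1.42 in³.

S_x ≈ 1.42 in³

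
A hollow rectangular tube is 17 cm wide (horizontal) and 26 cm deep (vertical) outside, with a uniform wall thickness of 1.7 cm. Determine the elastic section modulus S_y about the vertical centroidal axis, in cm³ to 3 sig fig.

S_y ≈ 695 cm³

Decompose the section into non-overlapping parts with the origin at the bottom-left of its bounding rectangle.
Outer rectangle: 17 × 26, A = 442 cm², x = 8.5 cm, Ī = 10 645 cm⁴.
Inner void (subtracted): 13.6 × 22.6, A = 307.36 cm², x = 8.5 cm, Ī = 4737.4 cm⁴.
By symmetry the centroid is at mid-width, x̄ = 8.5 cm.
All pieces are centred on the vertical centroidal axis, so I = ΣĪ (holes subtracted) = 5907.4 cm⁴.
Extreme fibre distance c = 8.5 cm; S = I/c = 694.99 cm³.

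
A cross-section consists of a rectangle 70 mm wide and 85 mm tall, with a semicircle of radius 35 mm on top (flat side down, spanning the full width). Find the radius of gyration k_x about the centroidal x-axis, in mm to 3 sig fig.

k_x ≈ 32.9 mm

Split into non-overlapping primitives; take the origin at the lower-left of the bounding box.
Rectangular body: 70 × 85, A = 5 950 mm², y = 42.5 mm, Ī = 3 582 396 mm⁴.
Semicircular cap: semicircle r = 35, A = 1924.2 mm², y = 99.854 mm, Ī = 164 704 mm⁴.
Centroid: ȳ = ΣA·y / ΣA = 56.516 mm.
Transfer each piece to the centroidal x-axis using Ī + A·d² with d = y − 56.516:
  rectangular body: d = -14.016 mm → contributes +4 751 216 mm⁴
  semicircular cap: d = 43.339 mm → contributes +3 778 874 mm⁴
Total I = 8 530 090 mm⁴.
Radius of gyration: k = √(I/A) = √(8 530 090 / 7874.2) = 32.913 mm.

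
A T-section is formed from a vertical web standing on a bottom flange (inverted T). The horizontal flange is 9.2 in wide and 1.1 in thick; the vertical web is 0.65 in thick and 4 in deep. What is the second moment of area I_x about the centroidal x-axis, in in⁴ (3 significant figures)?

Decompose the section into non-overlapping parts with the origin at the bottom-left of its bounding rectangle.
Flange: 9.2 × 1.1, A = 10.12 in², y = 0.55 in, Ī = 1.0204 in⁴.
Web: 0.65 × 4, A = 2.6 in², y = 3.1 in, Ī = 3.4667 in⁴.
Centroid: ȳ = ΣA·y / ΣA = 1.0712 in.
Transfer each piece to the centroidal x-axis using Ī + A·d² with d = y − 1.0712:
  flange: d = -0.52123 in → contributes +3.7698 in⁴
  web: d = 2.0288 in → contributes +14.168 in⁴
Total I = 17.938 in⁴.

I_x ≈ 17.9 in⁴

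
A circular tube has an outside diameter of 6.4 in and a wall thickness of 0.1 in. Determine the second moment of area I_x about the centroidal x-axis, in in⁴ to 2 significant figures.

Decompose the section into non-overlapping parts with the origin at the bottom-left of its bounding rectangle.
Outer circle: ⌀6.4, A = 32.17 in², y = 3.2 in, Ī = 82.35 in⁴.
Bore (subtracted): ⌀6.2, A = 30.19 in², y = 3.2 in, Ī = 72.53 in⁴.
By symmetry the centroid is at mid-height, ȳ = 3.2 in.
All pieces are centred on the centroidal x-axis, so I = ΣĪ (holes subtracted) = 9.822 in⁴.

I_x ≈ 9.8 in⁴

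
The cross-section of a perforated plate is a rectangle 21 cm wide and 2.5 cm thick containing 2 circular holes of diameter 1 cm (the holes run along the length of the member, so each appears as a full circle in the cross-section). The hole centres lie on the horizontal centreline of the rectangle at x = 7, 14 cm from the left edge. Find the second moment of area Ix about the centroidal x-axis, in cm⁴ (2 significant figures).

Ix ≈ 27 cm⁴

Break the section into simple shapes (no overlaps), measuring from the bottom-left corner of the bounding box.
Plate: 21 × 2.5, A = 52.5 cm², y = 1.25 cm, Ī = 27.34 cm⁴.
Hole 1 (subtracted): ⌀1, A = 0.7854 cm², y = 1.25 cm, Ī = 0.04909 cm⁴.
Hole 2 (subtracted): ⌀1, A = 0.7854 cm², y = 1.25 cm, Ī = 0.04909 cm⁴.
By symmetry the centroid is at mid-height, ȳ = 1.25 cm.
All pieces are centred on the centroidal x-axis, so I = ΣĪ (holes subtracted) = 27.25 cm⁴.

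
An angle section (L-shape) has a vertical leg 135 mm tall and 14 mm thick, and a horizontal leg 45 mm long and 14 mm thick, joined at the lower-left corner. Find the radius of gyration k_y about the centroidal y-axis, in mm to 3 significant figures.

k_y ≈ 10.3 mm

Split into non-overlapping primitives; take the origin at the lower-left of the bounding box.
Vertical leg: 14 × 135, A = 1 890 mm², x = 7 mm, Ī = 30 870 mm⁴.
Horizontal leg (remainder): 31 × 14, A = 434 mm², x = 29.5 mm, Ī = 34 756 mm⁴.
Centroid: x̄ = ΣA·x / ΣA = 11.202 mm.
Transfer each piece to the centroidal y-axis using Ī + A·d² with d = x − 11.202:
  vertical leg: d = -4.2018 mm → contributes +64 238 mm⁴
  horizontal leg (remainder): d = 18.298 mm → contributes +180 070 mm⁴
Total I = 244 308 mm⁴.
Radius of gyration: k = √(I/A) = √(244 308 / 2 324) = 10.253 mm.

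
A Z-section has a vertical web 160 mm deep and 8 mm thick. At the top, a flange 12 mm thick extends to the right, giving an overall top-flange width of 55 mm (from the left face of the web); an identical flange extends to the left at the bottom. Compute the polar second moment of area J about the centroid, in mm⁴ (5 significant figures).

J ≈ 9.9887 × 10⁶ mm⁴

Split into non-overlapping primitives; take the origin at the lower-left of the bounding box.
Web: 8 × 160, A = 1 280 mm², y = 80 mm, Ī = 2 730 667 mm⁴.
Top flange (beyond web): 47 × 12, A = 564 mm², y = 154 mm, Ī = 6 768 mm⁴.
Bottom flange (beyond web): 47 × 12, A = 564 mm², y = 6 mm, Ī = 6 768 mm⁴.
Centroid: ȳ = ΣA·y / ΣA = 80 mm.
Transfer each piece to the centroidal x-axis using Ī + A·d² with d = y − 80:
  web: d = 0 mm → contributes +2 730 667 mm⁴
  top flange (beyond web): d = 74 mm → contributes +3 095 232 mm⁴
  bottom flange (beyond web): d = -74 mm → contributes +3 095 232 mm⁴
Total I = 8 921 131 mm⁴.
For the y-axis: x̄ = 51 mm.
Repeating about the centroidal y-axis gives I_y = 1 067 523 mm⁴.
Polar second moment: J = I_x + I_y = 9 988 653 mm⁴.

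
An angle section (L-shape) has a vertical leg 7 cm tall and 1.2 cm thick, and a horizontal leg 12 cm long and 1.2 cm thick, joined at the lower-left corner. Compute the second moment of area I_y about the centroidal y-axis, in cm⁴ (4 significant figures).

I_y ≈ 310.5 cm⁴

Treat the section as a set of non-overlapping primitives; coordinates are from the bounding-box lower-left.
Vertical leg: 1.2 × 7, A = 8.4 cm², x = 0.6 cm, Ī = 1.008 cm⁴.
Horizontal leg (remainder): 10.8 × 1.2, A = 12.96 cm², x = 6.6 cm, Ī = 125.971 cm⁴.
Centroid: x̄ = ΣA·x / ΣA = 4.24045 cm.
Transfer each piece to the centroidal y-axis using Ī + A·d² with d = x − 4.24045:
  vertical leg: d = -3.64045 cm → contributes +112.332 cm⁴
  horizontal leg (remainder): d = 2.35955 cm → contributes +198.126 cm⁴
Total I = 310.458 cm⁴.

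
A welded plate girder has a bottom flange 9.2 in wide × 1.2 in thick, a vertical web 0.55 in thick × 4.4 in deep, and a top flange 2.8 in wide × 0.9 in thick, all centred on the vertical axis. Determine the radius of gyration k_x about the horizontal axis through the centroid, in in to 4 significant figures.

Split into non-overlapping primitives; take the origin at the lower-left of the bounding box.
Bottom plate: 9.2 × 1.2, A = 11.04 in², y = 0.6 in, Ī = 1.3248 in⁴.
Web plate: 0.55 × 4.4, A = 2.42 in², y = 3.4 in, Ī = 3.90427 in⁴.
Top plate: 2.8 × 0.9, A = 2.52 in², y = 6.05 in, Ī = 0.1701 in⁴.
Centroid: ȳ = ΣA·y / ΣA = 1.88348 in.
Transfer each piece to the horizontal axis through the centroid using Ī + A·d² with d = y − 1.88348:
  bottom plate: d = -1.28348 in → contributes +19.5112 in⁴
  web plate: d = 1.51652 in → contributes +9.46987 in⁴
  top plate: d = 4.16652 in → contributes +43.917 in⁴
Total I = 72.8981 in⁴.
Radius of gyration: k = √(I/A) = √(72.8981 / 15.98) = 2.13585 in.

k_x ≈ 2.136 in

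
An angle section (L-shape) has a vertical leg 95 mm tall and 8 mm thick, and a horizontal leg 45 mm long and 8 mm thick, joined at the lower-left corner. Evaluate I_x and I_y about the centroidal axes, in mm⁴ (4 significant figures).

Break the section into simple shapes (no overlaps), measuring from the bottom-left corner of the bounding box.
Vertical leg: 8 × 95, A = 760 mm², y = 47.5 mm, Ī = 571 583 mm⁴.
Horizontal leg (remainder): 37 × 8, A = 296 mm², y = 4 mm, Ī = 1578.67 mm⁴.
Centroid: ȳ = ΣA·y / ΣA = 35.3068 mm.
Transfer each piece to the centroidal x-axis using Ī + A·d² with d = y − 35.3068:
  vertical leg: d = 12.1932 mm → contributes +684 575 mm⁴
  horizontal leg (remainder): d = -31.3068 mm → contributes +291 693 mm⁴
Total I = 976 269 mm⁴.
For the y-axis: x̄ = 10.3068 mm.
Repeating about the centroidal y-axis gives I_y = 145 669 mm⁴.

I_x ≈ 9.763 × 10⁵ mm⁴, I_y ≈ 1.457 × 10⁵ mm⁴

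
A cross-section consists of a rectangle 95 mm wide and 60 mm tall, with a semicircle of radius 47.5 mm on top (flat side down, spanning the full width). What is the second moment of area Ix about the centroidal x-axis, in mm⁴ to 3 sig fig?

Ix ≈ 7.77 × 10⁶ mm⁴

Break the section into simple shapes (no overlaps), measuring from the bottom-left corner of the bounding box.
Rectangular body: 95 × 60, A = 5 700 mm², y = 30 mm, Ī = 1 710 000 mm⁴.
Semicircular cap: semicircle r = 47.5, A = 3544.1 mm², y = 80.16 mm, Ī = 558 736 mm⁴.
Centroid: ȳ = ΣA·y / ΣA = 49.231 mm.
Transfer each piece to the centroidal x-axis using Ī + A·d² with d = y − 49.231:
  rectangular body: d = -19.231 mm → contributes +3 817 985 mm⁴
  semicircular cap: d = 30.929 mm → contributes +3 949 013 mm⁴
Total I = 7 766 998 mm⁴.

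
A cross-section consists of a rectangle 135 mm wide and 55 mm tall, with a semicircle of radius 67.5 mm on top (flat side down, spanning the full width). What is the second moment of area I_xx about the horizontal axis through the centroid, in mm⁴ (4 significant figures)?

I_xx ≈ 1.564 × 10⁷ mm⁴

Break the section into simple shapes (no overlaps), measuring from the bottom-left corner of the bounding box.
Rectangular body: 135 × 55, A = 7 425 mm², y = 27.5 mm, Ī = 1 871 719 mm⁴.
Semicircular cap: semicircle r = 67.5, A = 7156.94 mm², y = 83.6479 mm, Ī = 2 278 490 mm⁴.
Centroid: ȳ = ΣA·y / ΣA = 55.0579 mm.
Transfer each piece to the horizontal axis through the centroid using Ī + A·d² with d = y − 55.0579:
  rectangular body: d = -27.5579 mm → contributes +7 510 530 mm⁴
  semicircular cap: d = 28.59 mm → contributes +8 128 499 mm⁴
Total I = 15 639 029 mm⁴.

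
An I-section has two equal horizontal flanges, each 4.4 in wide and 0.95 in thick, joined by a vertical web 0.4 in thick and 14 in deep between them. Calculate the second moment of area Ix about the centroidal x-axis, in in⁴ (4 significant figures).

Ix ≈ 559.2 in⁴

Break the section into simple shapes (no overlaps), measuring from the bottom-left corner of the bounding box.
Bottom flange: 4.4 × 0.95, A = 4.18 in², y = 0.475 in, Ī = 0.314371 in⁴.
Web: 0.4 × 14, A = 5.6 in², y = 7.95 in, Ī = 91.4667 in⁴.
Top flange: 4.4 × 0.95, A = 4.18 in², y = 15.425 in, Ī = 0.314371 in⁴.
By symmetry the centroid is at mid-height, ȳ = 7.95 in.
Transfer each piece to the centroidal x-axis using Ī + A·d² with d = y − 7.95:
  bottom flange: d = -7.475 in → contributes +233.874 in⁴
  web: d = 0 in → contributes +91.4667 in⁴
  top flange: d = 7.475 in → contributes +233.874 in⁴
Total I = 559.216 in⁴.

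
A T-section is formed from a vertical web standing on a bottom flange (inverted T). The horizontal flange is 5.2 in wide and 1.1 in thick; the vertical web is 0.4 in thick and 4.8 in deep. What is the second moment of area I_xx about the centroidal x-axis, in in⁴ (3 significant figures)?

Treat the section as a set of non-overlapping primitives; coordinates are from the bounding-box lower-left.
Flange: 5.2 × 1.1, A = 5.72 in², y = 0.55 in, Ī = 0.57677 in⁴.
Web: 0.4 × 4.8, A = 1.92 in², y = 3.5 in, Ī = 3.6864 in⁴.
Centroid: ȳ = ΣA·y / ΣA = 1.2914 in.
Transfer each piece to the centroidal x-axis using Ī + A·d² with d = y − 1.2914:
  flange: d = -0.74136 in → contributes +3.7206 in⁴
  web: d = 2.2086 in → contributes +13.052 in⁴
Total I = 16.773 in⁴.

I_xx ≈ 16.8 in⁴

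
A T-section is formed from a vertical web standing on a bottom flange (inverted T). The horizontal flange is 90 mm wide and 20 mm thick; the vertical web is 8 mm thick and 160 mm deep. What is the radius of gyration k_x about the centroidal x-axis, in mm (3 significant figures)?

Break the section into simple shapes (no overlaps), measuring from the bottom-left corner of the bounding box.
Flange: 90 × 20, A = 1 800 mm², y = 10 mm, Ī = 60 000 mm⁴.
Web: 8 × 160, A = 1 280 mm², y = 100 mm, Ī = 2 730 667 mm⁴.
Centroid: ȳ = ΣA·y / ΣA = 47.403 mm.
Transfer each piece to the centroidal x-axis using Ī + A·d² with d = y − 47.403:
  flange: d = -37.403 mm → contributes +2 578 118 mm⁴
  web: d = 52.597 mm → contributes +6 271 770 mm⁴
Total I = 8 849 887 mm⁴.
Radius of gyration: k = √(I/A) = √(8 849 887 / 3 080) = 53.604 mm.

k_x ≈ 53.6 mm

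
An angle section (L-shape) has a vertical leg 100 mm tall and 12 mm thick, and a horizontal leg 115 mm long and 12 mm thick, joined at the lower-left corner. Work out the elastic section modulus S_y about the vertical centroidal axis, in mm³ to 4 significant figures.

S_y ≈ 3.909 × 10⁴ mm³

Decompose the section into non-overlapping parts with the origin at the bottom-left of its bounding rectangle.
Vertical leg: 12 × 100, A = 1 200 mm², x = 6 mm, Ī = 14 400 mm⁴.
Horizontal leg (remainder): 103 × 12, A = 1 236 mm², x = 63.5 mm, Ī = 1 092 727 mm⁴.
Centroid: x̄ = ΣA·x / ΣA = 35.1749 mm.
Transfer each piece to the vertical centroidal axis using Ī + A·d² with d = x − 35.1749:
  vertical leg: d = -29.1749 mm → contributes +1 035 808 mm⁴
  horizontal leg (remainder): d = 28.3251 mm → contributes +2 084 385 mm⁴
Total I = 3 120 194 mm⁴.
Extreme fibre distance c = 79.8251 mm; S = I/c = 39087.9 mm³.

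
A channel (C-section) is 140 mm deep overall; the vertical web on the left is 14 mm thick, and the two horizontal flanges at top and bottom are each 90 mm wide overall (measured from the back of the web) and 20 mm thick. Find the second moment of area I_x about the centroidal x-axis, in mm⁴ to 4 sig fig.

Treat the section as a set of non-overlapping primitives; coordinates are from the bounding-box lower-left.
Web: 14 × 140, A = 1 960 mm², y = 70 mm, Ī = 3 201 333 mm⁴.
Top flange (beyond web): 76 × 20, A = 1 520 mm², y = 130 mm, Ī = 50666.7 mm⁴.
Bottom flange (beyond web): 76 × 20, A = 1 520 mm², y = 10 mm, Ī = 50666.7 mm⁴.
By symmetry the centroid is at mid-height, ȳ = 70 mm.
Transfer each piece to the centroidal x-axis using Ī + A·d² with d = y − 70:
  web: d = 0 mm → contributes +3 201 333 mm⁴
  top flange (beyond web): d = 60 mm → contributes +5 522 667 mm⁴
  bottom flange (beyond web): d = -60 mm → contributes +5 522 667 mm⁴
Total I = 14 246 667 mm⁴.

I_x ≈ 1.425 × 10⁷ mm⁴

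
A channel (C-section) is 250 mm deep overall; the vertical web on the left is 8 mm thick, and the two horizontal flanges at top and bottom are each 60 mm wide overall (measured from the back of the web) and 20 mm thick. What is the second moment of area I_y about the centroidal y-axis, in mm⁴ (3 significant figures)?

I_y ≈ 1.40 × 10⁶ mm⁴

Decompose the section into non-overlapping parts with the origin at the bottom-left of its bounding rectangle.
Web: 8 × 250, A = 2 000 mm², x = 4 mm, Ī = 10 667 mm⁴.
Top flange (beyond web): 52 × 20, A = 1 040 mm², x = 34 mm, Ī = 234 347 mm⁴.
Bottom flange (beyond web): 52 × 20, A = 1 040 mm², x = 34 mm, Ī = 234 347 mm⁴.
Centroid: x̄ = ΣA·x / ΣA = 19.294 mm.
Transfer each piece to the centroidal y-axis using Ī + A·d² with d = x − 19.294:
  web: d = -15.294 mm → contributes +478 487 mm⁴
  top flange (beyond web): d = 14.706 mm → contributes +459 260 mm⁴
  bottom flange (beyond web): d = 14.706 mm → contributes +459 260 mm⁴
Total I = 1 397 007 mm⁴.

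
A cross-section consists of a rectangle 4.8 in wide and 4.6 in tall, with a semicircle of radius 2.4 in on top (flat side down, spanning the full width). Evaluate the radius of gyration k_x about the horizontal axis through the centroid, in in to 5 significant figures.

Decompose the section into non-overlapping parts with the origin at the bottom-left of its bounding rectangle.
Rectangular body: 4.8 × 4.6, A = 22.08 in², y = 2.3 in, Ī = 38.9344 in⁴.
Semicircular cap: semicircle r = 2.4, A = 9.047787 in², y = 5.618592 in, Ī = 3.641473 in⁴.
Centroid: ȳ = ΣA·y / ΣA = 3.264601 in.
Transfer each piece to the horizontal axis through the centroid using Ī + A·d² with d = y − 3.264601:
  rectangular body: d = -0.9646015 in → contributes +59.47887 in⁴
  semicircular cap: d = 2.35399 in → contributes +53.7777 in⁴
Total I = 113.2566 in⁴.
Radius of gyration: k = √(I/A) = √(113.2566 / 31.12779) = 1.907469 in.

k_x ≈ 1.9075 in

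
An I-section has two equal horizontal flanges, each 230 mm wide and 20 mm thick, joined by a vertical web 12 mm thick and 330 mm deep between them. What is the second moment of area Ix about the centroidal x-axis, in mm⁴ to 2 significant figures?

Ix ≈ 3.2 × 10⁸ mm⁴

Break the section into simple shapes (no overlaps), measuring from the bottom-left corner of the bounding box.
Bottom flange: 230 × 20, A = 4 600 mm², y = 10 mm, Ī = 153 333 mm⁴.
Web: 12 × 330, A = 3 960 mm², y = 185 mm, Ī = 35 937 000 mm⁴.
Top flange: 230 × 20, A = 4 600 mm², y = 360 mm, Ī = 153 333 mm⁴.
By symmetry the centroid is at mid-height, ȳ = 185 mm.
Transfer each piece to the centroidal x-axis using Ī + A·d² with d = y − 185:
  bottom flange: d = -175 mm → contributes +141 028 333 mm⁴
  web: d = 0 mm → contributes +35 937 000 mm⁴
  top flange: d = 175 mm → contributes +141 028 333 mm⁴
Total I = 317 993 667 mm⁴.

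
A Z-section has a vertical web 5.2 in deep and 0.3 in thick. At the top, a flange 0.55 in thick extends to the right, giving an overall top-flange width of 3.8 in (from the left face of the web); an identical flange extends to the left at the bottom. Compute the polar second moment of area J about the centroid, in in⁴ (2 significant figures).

Decompose the section into non-overlapping parts with the origin at the bottom-left of its bounding rectangle.
Web: 0.3 × 5.2, A = 1.56 in², y = 2.6 in, Ī = 3.515 in⁴.
Top flange (beyond web): 3.5 × 0.55, A = 1.925 in², y = 4.925 in, Ī = 0.04853 in⁴.
Bottom flange (beyond web): 3.5 × 0.55, A = 1.925 in², y = 0.275 in, Ī = 0.04853 in⁴.
Centroid: ȳ = ΣA·y / ΣA = 2.6 in.
Transfer each piece to the centroidal x-axis using Ī + A·d² with d = y − 2.6:
  web: d = 0 in → contributes +3.515 in⁴
  top flange (beyond web): d = 2.325 in → contributes +10.45 in⁴
  bottom flange (beyond web): d = -2.325 in → contributes +10.45 in⁴
Total I = 24.42 in⁴.
For the y-axis: x̄ = 3.65 in.
Repeating about the centroidal y-axis gives I_y = 17.84 in⁴.
Polar second moment: J = I_x + I_y = 42.26 in⁴.

J ≈ 42 in⁴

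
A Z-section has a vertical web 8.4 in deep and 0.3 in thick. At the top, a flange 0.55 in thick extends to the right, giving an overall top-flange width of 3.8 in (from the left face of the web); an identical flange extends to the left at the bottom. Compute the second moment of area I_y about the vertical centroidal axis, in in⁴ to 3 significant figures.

Decompose the section into non-overlapping parts with the origin at the bottom-left of its bounding rectangle.
Web: 0.3 × 8.4, A = 2.52 in², x = 3.65 in, Ī = 0.0189 in⁴.
Top flange (beyond web): 3.5 × 0.55, A = 1.925 in², x = 5.55 in, Ī = 1.9651 in⁴.
Bottom flange (beyond web): 3.5 × 0.55, A = 1.925 in², x = 1.75 in, Ī = 1.9651 in⁴.
Centroid: x̄ = ΣA·x / ΣA = 3.65 in.
Transfer each piece to the vertical centroidal axis using Ī + A·d² with d = x − 3.65:
  web: d = 0 in → contributes +0.0189 in⁴
  top flange (beyond web): d = 1.9 in → contributes +8.9144 in⁴
  bottom flange (beyond web): d = -1.9 in → contributes +8.9144 in⁴
Total I = 17.848 in⁴.

I_y ≈ 17.8 in⁴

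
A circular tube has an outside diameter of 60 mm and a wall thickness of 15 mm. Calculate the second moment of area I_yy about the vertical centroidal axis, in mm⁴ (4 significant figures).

I_yy ≈ 5.964 × 10⁵ mm⁴

Split into non-overlapping primitives; take the origin at the lower-left of the bounding box.
Outer circle: ⌀60, A = 2827.43 mm², x = 30 mm, Ī = 636 173 mm⁴.
Bore (subtracted): ⌀30, A = 706.858 mm², x = 30 mm, Ī = 39760.8 mm⁴.
By symmetry the centroid is at mid-width, x̄ = 30 mm.
All pieces are centred on the vertical centroidal axis, so I = ΣĪ (holes subtracted) = 596 412 mm⁴.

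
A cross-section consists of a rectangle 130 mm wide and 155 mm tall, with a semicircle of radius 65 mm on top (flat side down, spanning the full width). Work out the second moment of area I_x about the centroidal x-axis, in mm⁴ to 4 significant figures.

Break the section into simple shapes (no overlaps), measuring from the bottom-left corner of the bounding box.
Rectangular body: 130 × 155, A = 20 150 mm², y = 77.5 mm, Ī = 40 341 979 mm⁴.
Semicircular cap: semicircle r = 65, A = 6636.61 mm², y = 182.587 mm, Ī = 1 959 230 mm⁴.
Centroid: ȳ = ΣA·y / ΣA = 103.536 mm.
Transfer each piece to the centroidal x-axis using Ī + A·d² with d = y − 103.536:
  rectangular body: d = -26.0362 mm → contributes +54 001 309 mm⁴
  semicircular cap: d = 79.0507 mm → contributes +43 431 504 mm⁴
Total I = 97 432 812 mm⁴.

I_x ≈ 9.743 × 10⁷ mm⁴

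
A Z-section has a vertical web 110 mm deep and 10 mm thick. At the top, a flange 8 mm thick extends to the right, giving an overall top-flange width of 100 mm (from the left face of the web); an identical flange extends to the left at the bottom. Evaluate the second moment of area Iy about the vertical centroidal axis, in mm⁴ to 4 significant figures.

Iy ≈ 4.581 × 10⁶ mm⁴

Split into non-overlapping primitives; take the origin at the lower-left of the bounding box.
Web: 10 × 110, A = 1 100 mm², x = 95 mm, Ī = 9166.67 mm⁴.
Top flange (beyond web): 90 × 8, A = 720 mm², x = 145 mm, Ī = 486 000 mm⁴.
Bottom flange (beyond web): 90 × 8, A = 720 mm², x = 45 mm, Ī = 486 000 mm⁴.
Centroid: x̄ = ΣA·x / ΣA = 95 mm.
Transfer each piece to the vertical centroidal axis using Ī + A·d² with d = x − 95:
  web: d = 0 mm → contributes +9166.67 mm⁴
  top flange (beyond web): d = 50 mm → contributes +2 286 000 mm⁴
  bottom flange (beyond web): d = -50 mm → contributes +2 286 000 mm⁴
Total I = 4 581 167 mm⁴.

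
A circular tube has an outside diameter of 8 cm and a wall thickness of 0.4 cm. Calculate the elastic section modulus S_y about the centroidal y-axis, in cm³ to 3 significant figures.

Treat the section as a set of non-overlapping primitives; coordinates are from the bounding-box lower-left.
Outer circle: ⌀8, A = 50.265 cm², x = 4 cm, Ī = 201.06 cm⁴.
Bore (subtracted): ⌀7.2, A = 40.715 cm², x = 4 cm, Ī = 131.92 cm⁴.
By symmetry the centroid is at mid-width, x̄ = 4 cm.
All pieces are centred on the centroidal y-axis, so I = ΣĪ (holes subtracted) = 69.145 cm⁴.
Extreme fibre distance c = 4 cm; S = I/c = 17.286 cm³.

S_y ≈ 17.3 cm³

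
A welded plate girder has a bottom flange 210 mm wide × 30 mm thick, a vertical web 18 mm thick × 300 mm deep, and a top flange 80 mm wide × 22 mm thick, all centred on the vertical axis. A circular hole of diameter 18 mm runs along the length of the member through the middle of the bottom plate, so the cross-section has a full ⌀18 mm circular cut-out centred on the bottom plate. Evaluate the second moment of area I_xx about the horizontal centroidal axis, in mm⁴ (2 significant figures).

Decompose the section into non-overlapping parts with the origin at the bottom-left of its bounding rectangle.
Bottom plate: 210 × 30, A = 6 300 mm², y = 15 mm, Ī = 472 500 mm⁴.
Web plate: 18 × 300, A = 5 400 mm², y = 180 mm, Ī = 40 500 000 mm⁴.
Top plate: 80 × 22, A = 1 760 mm², y = 341 mm, Ī = 70 987 mm⁴.
Hole (subtracted): ⌀18, A = 254.5 mm², y = 15 mm, Ī = 5 153 mm⁴.
Centroid: ȳ = ΣA·y / ΣA = 125.9 mm.
Transfer each piece to the horizontal centroidal axis using Ī + A·d² with d = y − 125.9:
  bottom plate: d = -110.9 mm → contributes +77 983 217 mm⁴
  web plate: d = 54.08 mm → contributes +56 292 980 mm⁴
  top plate: d = 215.1 mm → contributes +81 487 398 mm⁴
  hole: d = -110.9 mm → contributes −3 135 959 mm⁴
Total I = 212 627 637 mm⁴.

I_xx ≈ 2.1 × 10⁸ mm⁴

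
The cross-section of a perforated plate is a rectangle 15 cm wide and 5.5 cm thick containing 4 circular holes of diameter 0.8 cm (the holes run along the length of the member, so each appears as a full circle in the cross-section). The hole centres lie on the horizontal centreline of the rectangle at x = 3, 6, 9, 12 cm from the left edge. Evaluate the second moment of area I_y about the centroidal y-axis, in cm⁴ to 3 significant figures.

I_y ≈ 1520 cm⁴

Split into non-overlapping primitives; take the origin at the lower-left of the bounding box.
Plate: 15 × 5.5, A = 82.5 cm², x = 7.5 cm, Ī = 1546.9 cm⁴.
Hole 1 (subtracted): ⌀0.8, A = 0.50265 cm², x = 3 cm, Ī = 0.020106 cm⁴.
Hole 2 (subtracted): ⌀0.8, A = 0.50265 cm², x = 6 cm, Ī = 0.020106 cm⁴.
Hole 3 (subtracted): ⌀0.8, A = 0.50265 cm², x = 9 cm, Ī = 0.020106 cm⁴.
Hole 4 (subtracted): ⌀0.8, A = 0.50265 cm², x = 12 cm, Ī = 0.020106 cm⁴.
By symmetry the centroid is at mid-width, x̄ = 7.5 cm.
Transfer each piece to the centroidal y-axis using Ī + A·d² with d = x − 7.5:
  plate: d = 0 cm → contributes +1546.9 cm⁴
  hole 1: d = -4.5 cm → contributes −10.199 cm⁴
  hole 2: d = -1.5 cm → contributes −1.1511 cm⁴
  hole 3: d = 1.5 cm → contributes −1.1511 cm⁴
  hole 4: d = 4.5 cm → contributes −10.199 cm⁴
Total I = 1524.2 cm⁴.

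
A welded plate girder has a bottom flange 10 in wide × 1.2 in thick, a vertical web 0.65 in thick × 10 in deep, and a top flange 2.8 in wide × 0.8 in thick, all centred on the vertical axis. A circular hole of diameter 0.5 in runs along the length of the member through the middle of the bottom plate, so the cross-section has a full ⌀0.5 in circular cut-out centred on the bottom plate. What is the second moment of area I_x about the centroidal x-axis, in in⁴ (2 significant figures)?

I_x ≈ 350 in⁴

Break the section into simple shapes (no overlaps), measuring from the bottom-left corner of the bounding box.
Bottom plate: 10 × 1.2, A = 12 in², y = 0.6 in, Ī = 1.44 in⁴.
Web plate: 0.65 × 10, A = 6.5 in², y = 6.2 in, Ī = 54.17 in⁴.
Top plate: 2.8 × 0.8, A = 2.24 in², y = 11.6 in, Ī = 0.1195 in⁴.
Hole (subtracted): ⌀0.5, A = 0.1963 in², y = 0.6 in, Ī = 0.003068 in⁴.
Centroid: ȳ = ΣA·y / ΣA = 3.571 in.
Transfer each piece to the centroidal x-axis using Ī + A·d² with d = y − 3.571:
  bottom plate: d = -2.971 in → contributes +107.4 in⁴
  web plate: d = 2.629 in → contributes +99.08 in⁴
  top plate: d = 8.029 in → contributes +144.5 in⁴
  hole: d = -2.971 in → contributes −1.736 in⁴
Total I = 349.2 in⁴.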